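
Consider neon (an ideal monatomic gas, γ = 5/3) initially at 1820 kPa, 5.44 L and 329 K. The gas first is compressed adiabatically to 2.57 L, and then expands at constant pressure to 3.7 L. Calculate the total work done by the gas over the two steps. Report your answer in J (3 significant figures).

Step 1 (adiabatic): W = (P₁V₁ − P₂V₂)/(γ−1) = (9901 − 16322)/0.667 = -9632 J.
After step 1: P = 6351 kPa, V = 2.57 L, T = 542.4 K.
Step 2 (isobaric): W = PΔV = (6351 kPa)(3.7 − 2.57 L) = 7177 J.
W_total = -9632 + 7177 = -2455 J.

W_total ≈ -2460 J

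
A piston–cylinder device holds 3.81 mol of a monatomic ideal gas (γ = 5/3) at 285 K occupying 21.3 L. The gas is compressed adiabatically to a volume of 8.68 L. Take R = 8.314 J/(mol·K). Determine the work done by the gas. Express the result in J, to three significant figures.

W ≈ -11100 J

Adiabatic: TV^(γ−1) = const with γ = 5/3.
T₂ = T₁ (V₁/V₂)^(γ−1) = 285 × (21.3/8.68)^0.667 = 285 × 1.819 = 518.5 K.
W_by = nCᵥ(T₁ − T₂) = (3.81)(12.47)(285 − 518.5) = -11095 J.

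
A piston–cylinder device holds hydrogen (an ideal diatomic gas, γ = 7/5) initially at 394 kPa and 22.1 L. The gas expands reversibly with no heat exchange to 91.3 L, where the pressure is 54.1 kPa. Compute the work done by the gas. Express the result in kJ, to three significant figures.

Adiabatic: W = (P₁V₁ − P₂V₂)/(γ − 1) with γ = 7/5.
P₁V₁ = 8707 J, P₂V₂ = 4939 J.
W = (8707 − 4939) / 0.4 = 9420 J.

W ≈ 9.42 kJ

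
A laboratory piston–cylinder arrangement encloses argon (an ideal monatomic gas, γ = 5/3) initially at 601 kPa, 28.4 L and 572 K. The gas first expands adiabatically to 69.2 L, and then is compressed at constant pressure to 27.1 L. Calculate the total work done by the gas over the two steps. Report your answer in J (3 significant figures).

W_total ≈ 5730 J

Step 1 (adiabatic): W = (P₁V₁ − P₂V₂)/(γ−1) = (17068 − 9426)/0.667 = 11463 J.
After step 1: P = 136.2 kPa, V = 69.2 L, T = 315.9 K.
Step 2 (isobaric): W = PΔV = (136.2 kPa)(27.1 − 69.2 L) = -5735 J.
W_total = 11463 − 5735 = 5729 J.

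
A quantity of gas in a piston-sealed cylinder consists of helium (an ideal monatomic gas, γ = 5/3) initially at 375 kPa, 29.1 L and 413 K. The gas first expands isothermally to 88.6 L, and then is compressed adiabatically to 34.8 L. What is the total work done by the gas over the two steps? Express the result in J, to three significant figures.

Step 1 (isothermal): W = P₁V₁ ln(V₂/V₁) = (10912) ln(88.6/29.1) = 12150 J.
After step 1: P = 123.2 kPa, V = 88.6 L, T = 413 K.
Step 2 (adiabatic): W = (P₁V₁ − P₂V₂)/(γ−1) = (10912 − 20347)/0.667 = -14151 J.
W_total = 12150 − 14151 = -2001 J.

W_total ≈ -2000 J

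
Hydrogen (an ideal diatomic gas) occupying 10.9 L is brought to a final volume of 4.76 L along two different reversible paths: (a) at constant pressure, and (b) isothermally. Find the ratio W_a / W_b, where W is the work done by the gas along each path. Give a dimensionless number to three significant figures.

Path (a) isobaric: W = P₁(V₂ − V₁) → W_a/(P₁V₁) = -0.5633.
Path (b) isothermal: W = P₁V₁ ln(V₂/V₁) → W_b/(P₁V₁) = -0.8285.
W_a / W_b = -0.5633 / -0.8285 = 0.6799.

W_a / W_b ≈ 0.680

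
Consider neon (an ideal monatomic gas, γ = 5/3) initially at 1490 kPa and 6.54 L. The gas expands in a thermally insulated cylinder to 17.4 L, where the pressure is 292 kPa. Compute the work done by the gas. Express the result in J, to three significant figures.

Adiabatic: W = (P₁V₁ − P₂V₂)/(γ − 1) with γ = 5/3.
P₁V₁ = 9745 J, P₂V₂ = 5081 J.
W = (9745 − 5081) / 0.6667 = 6996 J.

W ≈ 7000 J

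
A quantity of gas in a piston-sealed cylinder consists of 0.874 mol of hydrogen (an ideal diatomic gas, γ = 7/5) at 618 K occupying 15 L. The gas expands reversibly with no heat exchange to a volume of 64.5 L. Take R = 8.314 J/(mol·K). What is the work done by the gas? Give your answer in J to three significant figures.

Adiabatic: TV^(γ−1) = const with γ = 7/5.
T₂ = T₁ (V₁/V₂)^(γ−1) = 618 × (15/64.5)^0.4 = 618 × 0.558 = 344.8 K.
W_by = nCᵥ(T₁ − T₂) = (0.874)(20.79)(618 − 344.8) = 4962 J.

W ≈ 4960 J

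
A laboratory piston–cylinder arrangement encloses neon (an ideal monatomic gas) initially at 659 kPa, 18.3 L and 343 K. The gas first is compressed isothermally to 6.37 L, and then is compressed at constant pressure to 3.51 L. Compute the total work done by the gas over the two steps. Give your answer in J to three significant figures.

W_total ≈ -18100 J

Step 1 (isothermal): W = P₁V₁ ln(V₂/V₁) = (12060) ln(6.37/18.3) = -12727 J.
After step 1: P = 1893 kPa, V = 6.37 L, T = 343 K.
Step 2 (isobaric): W = PΔV = (1893 kPa)(3.51 − 6.37 L) = -5415 J.
W_total = -12727 − 5415 = -18141 J.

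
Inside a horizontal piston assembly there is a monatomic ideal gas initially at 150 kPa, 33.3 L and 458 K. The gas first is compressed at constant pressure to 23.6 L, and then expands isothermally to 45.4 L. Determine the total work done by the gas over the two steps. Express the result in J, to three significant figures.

W_total ≈ 861 J

Step 1 (isobaric): W = PΔV = (150 kPa)(23.6 − 33.3 L) = -1455 J.
After step 1: P = 150 kPa, V = 23.6 L, T = 324.6 K.
Step 2 (isothermal): W = P₁V₁ ln(V₂/V₁) = (3540) ln(45.4/23.6) = 2316 J.
W_total = -1455 + 2316 = 861.1 J.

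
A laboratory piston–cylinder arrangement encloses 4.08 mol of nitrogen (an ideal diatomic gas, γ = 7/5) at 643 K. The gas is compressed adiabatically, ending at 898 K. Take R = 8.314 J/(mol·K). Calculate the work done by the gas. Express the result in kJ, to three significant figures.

Adiabatic ⇒ Q = 0, so W_by = −ΔU = nCᵥ(T₁ − T₂).
Cᵥ = 5R/2 = 20.79 J/(mol·K).
W = (4.08)(20.79)(643 − 898) = -21625 J.

W ≈ -21.6 kJ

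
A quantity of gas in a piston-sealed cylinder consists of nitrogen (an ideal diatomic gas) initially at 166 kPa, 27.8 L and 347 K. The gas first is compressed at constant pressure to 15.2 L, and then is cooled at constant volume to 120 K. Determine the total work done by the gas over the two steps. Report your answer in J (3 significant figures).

W_total ≈ -2090 J

Step 1 (isobaric): W = PΔV = (166 kPa)(15.2 − 27.8 L) = -2092 J.
Step 2 (isochoric): W = 0 (constant volume).
W_total = -2092 + 0 = -2092 J.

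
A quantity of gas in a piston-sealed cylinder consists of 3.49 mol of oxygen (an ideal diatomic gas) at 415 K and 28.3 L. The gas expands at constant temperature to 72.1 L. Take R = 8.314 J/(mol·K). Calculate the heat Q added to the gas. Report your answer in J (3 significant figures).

Isothermal ⇒ ΔU = 0, so Q = W = nRT ln(V₂/V₁).
Q = (3.49)(8.314)(415) ln(72.1/28.3) = 12042 × 0.9352 = 11261 J.

Q ≈ 11300 J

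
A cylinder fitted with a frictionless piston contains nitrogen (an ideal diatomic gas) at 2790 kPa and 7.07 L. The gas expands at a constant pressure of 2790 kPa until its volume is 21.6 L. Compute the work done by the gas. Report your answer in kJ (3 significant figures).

Isobaric: W = P ΔV.
W = (2790 kPa)(21.6 − 7.07 L) = (2790)(14.53) = 40539 J.

W ≈ 40.5 kJ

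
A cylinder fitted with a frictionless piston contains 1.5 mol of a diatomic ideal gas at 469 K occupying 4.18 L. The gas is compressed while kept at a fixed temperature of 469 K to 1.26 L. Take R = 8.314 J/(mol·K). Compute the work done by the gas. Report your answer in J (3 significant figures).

W ≈ -7010 J

Isothermal: W = nRT ln(V₂/V₁).
W = (1.5)(8.314)(469) × ln(1.26/4.18)
  = 5849 × -1.199
W_by_gas = -7014 J.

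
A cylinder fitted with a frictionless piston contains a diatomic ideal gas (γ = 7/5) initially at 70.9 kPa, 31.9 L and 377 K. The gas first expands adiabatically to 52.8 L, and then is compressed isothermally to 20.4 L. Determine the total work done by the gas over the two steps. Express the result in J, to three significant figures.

W_total ≈ -726 J

Step 1 (adiabatic): W = (P₁V₁ − P₂V₂)/(γ−1) = (2262 − 1849)/0.4 = 1032 J.
After step 1: P = 35.02 kPa, V = 52.8 L, T = 308.2 K.
Step 2 (isothermal): W = P₁V₁ ln(V₂/V₁) = (1849) ln(20.4/52.8) = -1758 J.
W_total = 1032 − 1758 = -726 J.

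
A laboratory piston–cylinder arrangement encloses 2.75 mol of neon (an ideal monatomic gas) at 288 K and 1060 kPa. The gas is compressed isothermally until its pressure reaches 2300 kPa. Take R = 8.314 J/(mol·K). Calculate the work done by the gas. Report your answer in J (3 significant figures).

Isothermal process: W = nRT ln(V₂/V₁) = nRT ln(P₁/P₂).
W = (2.75)(8.314)(288) × ln(1060/2300)
  = 6585 × ln(0.4609) = 6585 × -0.7746
W_by_gas = -5101 J.

W ≈ -5100 J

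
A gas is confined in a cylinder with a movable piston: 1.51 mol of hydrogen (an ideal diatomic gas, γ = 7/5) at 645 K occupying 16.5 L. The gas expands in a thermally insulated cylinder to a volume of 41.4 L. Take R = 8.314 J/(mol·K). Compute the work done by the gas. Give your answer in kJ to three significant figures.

Adiabatic: TV^(γ−1) = const with γ = 7/5.
T₂ = T₁ (V₁/V₂)^(γ−1) = 645 × (16.5/41.4)^0.4 = 645 × 0.6921 = 446.4 K.
W_by = nCᵥ(T₁ − T₂) = (1.51)(20.79)(645 − 446.4) = 6232 J.

W ≈ 6.23 kJ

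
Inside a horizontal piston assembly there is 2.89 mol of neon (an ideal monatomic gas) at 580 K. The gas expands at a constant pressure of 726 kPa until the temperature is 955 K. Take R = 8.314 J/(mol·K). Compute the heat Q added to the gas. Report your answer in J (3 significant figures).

Isobaric: W = nRΔT = (2.89)(8.314)(375) = 9010 J.
ΔU = nCᵥΔT with Cᵥ = 3R/2: ΔU = (2.89)(12.47)(375) = 13515 J.
Q = ΔU + W = 13515 + 9010 = 22526 J.

Q ≈ 22500 J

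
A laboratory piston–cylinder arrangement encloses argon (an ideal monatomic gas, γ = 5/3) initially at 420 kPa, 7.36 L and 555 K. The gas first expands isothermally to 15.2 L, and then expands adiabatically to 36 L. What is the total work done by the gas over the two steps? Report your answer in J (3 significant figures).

W_total ≈ 4270 J

Step 1 (isothermal): W = P₁V₁ ln(V₂/V₁) = (3091) ln(15.2/7.36) = 2242 J.
After step 1: P = 203.4 kPa, V = 15.2 L, T = 555 K.
Step 2 (adiabatic): W = (P₁V₁ − P₂V₂)/(γ−1) = (3091 − 1740)/0.667 = 2027 J.
W_total = 2242 + 2027 = 4269 J.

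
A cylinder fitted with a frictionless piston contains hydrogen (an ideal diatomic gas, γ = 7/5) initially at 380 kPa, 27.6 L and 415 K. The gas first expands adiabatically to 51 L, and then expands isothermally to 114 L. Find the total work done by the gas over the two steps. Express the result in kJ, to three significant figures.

Step 1 (adiabatic): W = (P₁V₁ − P₂V₂)/(γ−1) = (10488 − 8204)/0.4 = 5710 J.
After step 1: P = 160.9 kPa, V = 51 L, T = 324.6 K.
Step 2 (isothermal): W = P₁V₁ ln(V₂/V₁) = (8204) ln(114/51) = 6599 J.
W_total = 5710 + 6599 = 12309 J.

W_total ≈ 12.3 kJ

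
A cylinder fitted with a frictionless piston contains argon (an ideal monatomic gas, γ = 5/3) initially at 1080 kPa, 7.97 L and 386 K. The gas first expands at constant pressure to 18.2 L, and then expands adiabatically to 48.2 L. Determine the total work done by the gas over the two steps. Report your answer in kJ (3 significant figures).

Step 1 (isobaric): W = PΔV = (1080 kPa)(18.2 − 7.97 L) = 11048 J.
After step 1: P = 1080 kPa, V = 18.2 L, T = 881.5 K.
Step 2 (adiabatic): W = (P₁V₁ − P₂V₂)/(γ−1) = (19656 − 10269)/0.667 = 14081 J.
W_total = 11048 + 14081 = 25129 J.

W_total ≈ 25.1 kJ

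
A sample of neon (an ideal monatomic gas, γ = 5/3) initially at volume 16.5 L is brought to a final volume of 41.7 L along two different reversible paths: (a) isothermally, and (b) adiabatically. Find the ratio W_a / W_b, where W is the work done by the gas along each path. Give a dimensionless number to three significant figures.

W_a / W_b ≈ 1.34

Path (a) isothermal: W = P₁V₁ ln(V₂/V₁) → W_a/(P₁V₁) = 0.9271.
Path (b) adiabatic: W = P₁V₁(1 − (V₁/V₂)^(γ−1))/(γ−1) → W_b/(P₁V₁) = 0.6915.
W_a / W_b = 0.9271 / 0.6915 = 1.341.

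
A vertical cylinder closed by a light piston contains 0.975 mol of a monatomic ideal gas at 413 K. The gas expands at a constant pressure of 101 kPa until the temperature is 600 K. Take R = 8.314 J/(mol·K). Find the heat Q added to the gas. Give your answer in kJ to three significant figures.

Q ≈ 3.79 kJ

Isobaric: W = nRΔT = (0.975)(8.314)(187) = 1516 J.
ΔU = nCᵥΔT with Cᵥ = 3R/2: ΔU = (0.975)(12.47)(187) = 2274 J.
Q = ΔU + W = 2274 + 1516 = 3790 J.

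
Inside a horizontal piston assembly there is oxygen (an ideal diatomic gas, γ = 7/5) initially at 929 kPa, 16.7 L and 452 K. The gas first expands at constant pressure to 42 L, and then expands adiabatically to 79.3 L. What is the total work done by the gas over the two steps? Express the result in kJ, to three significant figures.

Step 1 (isobaric): W = PΔV = (929 kPa)(42 − 16.7 L) = 23504 J.
After step 1: P = 929 kPa, V = 42 L, T = 1137 K.
Step 2 (adiabatic): W = (P₁V₁ − P₂V₂)/(γ−1) = (39018 − 30259)/0.4 = 21897 J.
W_total = 23504 + 21897 = 45401 J.

W_total ≈ 45.4 kJ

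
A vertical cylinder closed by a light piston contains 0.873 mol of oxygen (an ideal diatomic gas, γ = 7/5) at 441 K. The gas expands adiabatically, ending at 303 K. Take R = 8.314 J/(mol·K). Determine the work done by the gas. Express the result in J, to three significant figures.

W ≈ 2500 J

Adiabatic ⇒ Q = 0, so W_by = −ΔU = nCᵥ(T₁ − T₂).
Cᵥ = 5R/2 = 20.79 J/(mol·K).
W = (0.873)(20.79)(441 − 303) = 2504 J.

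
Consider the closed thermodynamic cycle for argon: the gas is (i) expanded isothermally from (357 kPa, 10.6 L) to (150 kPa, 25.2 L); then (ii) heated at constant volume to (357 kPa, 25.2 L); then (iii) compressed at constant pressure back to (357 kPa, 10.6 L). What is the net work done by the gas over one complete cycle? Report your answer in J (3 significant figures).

Leg (i): W = PᵢVᵢ ln(V_f/Vᵢ) = (3784) ln(25.2/10.6) = 3277 J.
Leg (ii): W = 0.
Leg (iii): W = PΔV = (357)(10.6 − 25.2) = -5212 J.
W_net = 3277 − 5212 = -1935 J.

W_net ≈ -1940 J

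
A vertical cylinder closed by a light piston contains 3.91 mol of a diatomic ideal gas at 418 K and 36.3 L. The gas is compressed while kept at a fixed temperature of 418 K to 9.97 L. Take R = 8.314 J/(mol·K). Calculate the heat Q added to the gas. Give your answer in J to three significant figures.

Isothermal ⇒ ΔU = 0, so Q = W = nRT ln(V₂/V₁).
Q = (3.91)(8.314)(418) ln(9.97/36.3) = 13588 × -1.292 = -17559 J.

Q ≈ -17600 J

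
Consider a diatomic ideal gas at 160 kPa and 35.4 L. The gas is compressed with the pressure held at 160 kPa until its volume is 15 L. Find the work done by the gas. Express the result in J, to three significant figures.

W ≈ -3260 J

Isobaric: W = P ΔV.
W = (160 kPa)(15 − 35.4 L) = (160)(-20.4) = -3264 J.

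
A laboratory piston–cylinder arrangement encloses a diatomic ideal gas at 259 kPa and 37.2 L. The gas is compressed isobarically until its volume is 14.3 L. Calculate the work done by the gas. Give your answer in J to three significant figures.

Isobaric: W = P ΔV.
W = (259 kPa)(14.3 − 37.2 L) = (259)(-22.9) = -5931 J.

W ≈ -5930 J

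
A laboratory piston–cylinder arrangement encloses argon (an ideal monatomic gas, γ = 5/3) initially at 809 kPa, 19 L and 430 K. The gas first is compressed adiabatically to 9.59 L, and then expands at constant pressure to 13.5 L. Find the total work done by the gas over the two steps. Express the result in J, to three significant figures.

Step 1 (adiabatic): W = (P₁V₁ − P₂V₂)/(γ−1) = (15371 − 24247)/0.667 = -13314 J.
After step 1: P = 2528 kPa, V = 9.59 L, T = 678.3 K.
Step 2 (isobaric): W = PΔV = (2528 kPa)(13.5 − 9.59 L) = 9886 J.
W_total = -13314 + 9886 = -3428 J.

W_total ≈ -3430 J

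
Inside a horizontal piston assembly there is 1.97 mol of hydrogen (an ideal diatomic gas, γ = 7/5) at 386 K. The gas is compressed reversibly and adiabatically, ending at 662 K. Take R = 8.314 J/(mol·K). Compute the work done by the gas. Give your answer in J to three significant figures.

W ≈ -11300 J

Adiabatic ⇒ Q = 0, so W_by = −ΔU = nCᵥ(T₁ − T₂).
Cᵥ = 5R/2 = 20.79 J/(mol·K).
W = (1.97)(20.79)(386 − 662) = -11301 J.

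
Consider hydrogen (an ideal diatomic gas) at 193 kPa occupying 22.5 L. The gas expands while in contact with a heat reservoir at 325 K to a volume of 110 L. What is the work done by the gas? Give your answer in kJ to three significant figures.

W ≈ 6.89 kJ

Isothermal: W = nRT ln(V₂/V₁) = P₁V₁ ln(V₂/V₁).
P₁V₁ = (193 kPa)(22.5 L) = 4342 J.
W = 4342 × ln(110/22.5) = 4342 × 1.587
W_by_gas = 6891 J.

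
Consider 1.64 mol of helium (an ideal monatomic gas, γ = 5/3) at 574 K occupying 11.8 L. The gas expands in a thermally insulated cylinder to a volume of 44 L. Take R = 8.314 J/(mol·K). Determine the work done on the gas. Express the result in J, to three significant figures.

Adiabatic: TV^(γ−1) = const with γ = 5/3.
T₂ = T₁ (V₁/V₂)^(γ−1) = 574 × (11.8/44)^0.667 = 574 × 0.4159 = 238.7 K.
W_by = nCᵥ(T₁ − T₂) = (1.64)(12.47)(574 − 238.7) = 6858 J.
Work on gas = −W_by = -6858 J.

W ≈ -6860 J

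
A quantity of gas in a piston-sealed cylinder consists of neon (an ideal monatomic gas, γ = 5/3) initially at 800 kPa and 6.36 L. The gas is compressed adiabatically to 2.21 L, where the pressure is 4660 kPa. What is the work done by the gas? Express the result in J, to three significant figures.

W ≈ -7820 J

Adiabatic: W = (P₁V₁ − P₂V₂)/(γ − 1) with γ = 5/3.
P₁V₁ = 5088 J, P₂V₂ = 10299 J.
W = (5088 − 10299) / 0.6667 = -7816 J.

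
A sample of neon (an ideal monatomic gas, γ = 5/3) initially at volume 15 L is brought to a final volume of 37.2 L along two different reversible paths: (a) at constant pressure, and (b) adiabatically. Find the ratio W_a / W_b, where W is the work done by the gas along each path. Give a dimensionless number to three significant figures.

Path (a) isobaric: W = P₁(V₂ − V₁) → W_a/(P₁V₁) = 1.48.
Path (b) adiabatic: W = P₁V₁(1 − (V₁/V₂)^(γ−1))/(γ−1) → W_b/(P₁V₁) = 0.6813.
W_a / W_b = 1.48 / 0.6813 = 2.172.

W_a / W_b ≈ 2.17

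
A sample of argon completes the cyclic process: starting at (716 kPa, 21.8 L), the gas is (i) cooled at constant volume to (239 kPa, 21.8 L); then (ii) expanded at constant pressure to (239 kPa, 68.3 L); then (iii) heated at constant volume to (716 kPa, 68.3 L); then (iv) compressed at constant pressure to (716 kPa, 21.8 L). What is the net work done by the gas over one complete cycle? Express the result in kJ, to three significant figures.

W_net ≈ -22.2 kJ

Constant-volume legs do no work.
W(ii) = (239)(68.3 − 21.8) = 11114 J; W(iv) = (716)(21.8 − 68.3) = -33294 J.
W_net = 11114 − 33294 = -22180 J (the counter-clockwise enclosed area).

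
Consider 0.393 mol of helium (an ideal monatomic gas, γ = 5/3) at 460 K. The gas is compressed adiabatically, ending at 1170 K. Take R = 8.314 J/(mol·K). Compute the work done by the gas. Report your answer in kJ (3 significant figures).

Adiabatic ⇒ Q = 0, so W_by = −ΔU = nCᵥ(T₁ − T₂).
Cᵥ = 3R/2 = 12.47 J/(mol·K).
W = (0.393)(12.47)(460 − 1170) = -3480 J.

W ≈ -3.48 kJ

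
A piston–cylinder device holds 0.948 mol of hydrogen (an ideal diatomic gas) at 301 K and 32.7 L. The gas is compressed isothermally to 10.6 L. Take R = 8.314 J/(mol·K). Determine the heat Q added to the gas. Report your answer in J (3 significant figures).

Isothermal ⇒ ΔU = 0, so Q = W = nRT ln(V₂/V₁).
Q = (0.948)(8.314)(301) ln(10.6/32.7) = 2372 × -1.127 = -2673 J.

Q ≈ -2670 J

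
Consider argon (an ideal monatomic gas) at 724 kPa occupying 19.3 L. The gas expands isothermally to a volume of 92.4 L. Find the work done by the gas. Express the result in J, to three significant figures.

W ≈ 21900 J

Isothermal: W = nRT ln(V₂/V₁) = P₁V₁ ln(V₂/V₁).
P₁V₁ = (724 kPa)(19.3 L) = 13973 J.
W = 13973 × ln(92.4/19.3) = 13973 × 1.566
W_by_gas = 21882 J.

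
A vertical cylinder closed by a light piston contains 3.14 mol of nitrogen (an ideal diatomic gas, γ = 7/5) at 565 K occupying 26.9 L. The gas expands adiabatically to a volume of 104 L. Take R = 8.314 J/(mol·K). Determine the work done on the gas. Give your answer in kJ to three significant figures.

Adiabatic: TV^(γ−1) = const with γ = 7/5.
T₂ = T₁ (V₁/V₂)^(γ−1) = 565 × (26.9/104)^0.4 = 565 × 0.5822 = 329 K.
W_by = nCᵥ(T₁ − T₂) = (3.14)(20.79)(565 − 329) = 15405 J.
Work on gas = −W_by = -15405 J.

W ≈ -15.4 kJ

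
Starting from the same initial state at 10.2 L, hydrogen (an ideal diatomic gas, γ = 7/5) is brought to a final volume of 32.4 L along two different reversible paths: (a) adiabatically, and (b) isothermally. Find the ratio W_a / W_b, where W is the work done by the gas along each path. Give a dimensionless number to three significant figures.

Path (a) adiabatic: W = P₁V₁(1 − (V₁/V₂)^(γ−1))/(γ−1) → W_a/(P₁V₁) = 0.9254.
Path (b) isothermal: W = P₁V₁ ln(V₂/V₁) → W_b/(P₁V₁) = 1.156.
W_a / W_b = 0.9254 / 1.156 = 0.8007.

W_a / W_b ≈ 0.801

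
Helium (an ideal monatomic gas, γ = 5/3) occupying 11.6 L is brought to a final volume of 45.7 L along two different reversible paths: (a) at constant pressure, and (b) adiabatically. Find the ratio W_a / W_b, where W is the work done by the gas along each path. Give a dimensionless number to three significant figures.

W_a / W_b ≈ 3.27

Path (a) isobaric: W = P₁(V₂ − V₁) → W_a/(P₁V₁) = 2.94.
Path (b) adiabatic: W = P₁V₁(1 − (V₁/V₂)^(γ−1))/(γ−1) → W_b/(P₁V₁) = 0.8987.
W_a / W_b = 2.94 / 0.8987 = 3.271.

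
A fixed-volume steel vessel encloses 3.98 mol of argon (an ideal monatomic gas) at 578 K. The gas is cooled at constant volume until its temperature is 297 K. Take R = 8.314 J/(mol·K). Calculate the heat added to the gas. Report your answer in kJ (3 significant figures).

Constant volume ⇒ W = 0, so Q = ΔU = nCᵥΔT with Cᵥ = 3R/2 = 12.47 J/(mol·K).
ΔU = (3.98)(12.47)(297 − 578) = -13947 J.

Q ≈ -13.9 kJ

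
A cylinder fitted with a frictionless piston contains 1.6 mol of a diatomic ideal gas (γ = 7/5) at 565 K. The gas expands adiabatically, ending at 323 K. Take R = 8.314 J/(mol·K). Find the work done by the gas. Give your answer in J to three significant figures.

Adiabatic ⇒ Q = 0, so W_by = −ΔU = nCᵥ(T₁ − T₂).
Cᵥ = 5R/2 = 20.79 J/(mol·K).
W = (1.6)(20.79)(565 − 323) = 8048 J.

W ≈ 8050 J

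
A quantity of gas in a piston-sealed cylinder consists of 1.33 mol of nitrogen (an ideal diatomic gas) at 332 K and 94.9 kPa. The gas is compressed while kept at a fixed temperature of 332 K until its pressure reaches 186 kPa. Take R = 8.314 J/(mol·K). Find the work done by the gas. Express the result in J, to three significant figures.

W ≈ -2470 J

Isothermal process: W = nRT ln(V₂/V₁) = nRT ln(P₁/P₂).
W = (1.33)(8.314)(332) × ln(94.9/186)
  = 3671 × ln(0.5102) = 3671 × -0.6729
W_by_gas = -2470 J.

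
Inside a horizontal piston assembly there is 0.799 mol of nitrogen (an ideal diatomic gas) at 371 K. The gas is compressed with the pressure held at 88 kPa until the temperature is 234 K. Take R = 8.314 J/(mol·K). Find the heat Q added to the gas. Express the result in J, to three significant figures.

Q ≈ -3190 J

Isobaric: W = nRΔT = (0.799)(8.314)(-137) = -910.1 J.
ΔU = nCᵥΔT with Cᵥ = 5R/2: ΔU = (0.799)(20.79)(-137) = -2275 J.
Q = ΔU + W = -2275 − 910.1 = -3185 J.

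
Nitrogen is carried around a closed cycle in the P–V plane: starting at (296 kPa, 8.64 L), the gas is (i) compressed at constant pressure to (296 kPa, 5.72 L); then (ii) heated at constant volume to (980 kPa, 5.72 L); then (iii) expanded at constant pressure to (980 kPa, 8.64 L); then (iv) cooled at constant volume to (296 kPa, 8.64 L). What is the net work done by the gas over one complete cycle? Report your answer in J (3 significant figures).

W_net ≈ 2000 J

Constant-volume legs do no work.
W(i) = (296)(5.72 − 8.64) = -864.3 J; W(iii) = (980)(8.64 − 5.72) = 2862 J.
W_net = -864.3 + 2862 = 1997 J (the clockwise enclosed area).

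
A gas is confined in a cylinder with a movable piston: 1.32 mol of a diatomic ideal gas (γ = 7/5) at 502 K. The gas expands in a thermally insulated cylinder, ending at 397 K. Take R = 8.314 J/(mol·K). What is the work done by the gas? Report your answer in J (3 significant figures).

W ≈ 2880 J

Adiabatic ⇒ Q = 0, so W_by = −ΔU = nCᵥ(T₁ − T₂).
Cᵥ = 5R/2 = 20.79 J/(mol·K).
W = (1.32)(20.79)(502 − 397) = 2881 J.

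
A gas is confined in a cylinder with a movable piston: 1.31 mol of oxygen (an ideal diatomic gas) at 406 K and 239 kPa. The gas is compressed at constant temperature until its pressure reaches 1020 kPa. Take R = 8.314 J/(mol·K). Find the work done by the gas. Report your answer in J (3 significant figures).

W ≈ -6420 J

Isothermal process: W = nRT ln(V₂/V₁) = nRT ln(P₁/P₂).
W = (1.31)(8.314)(406) × ln(239/1020)
  = 4422 × ln(0.2343) = 4422 × -1.451
W_by_gas = -6417 J.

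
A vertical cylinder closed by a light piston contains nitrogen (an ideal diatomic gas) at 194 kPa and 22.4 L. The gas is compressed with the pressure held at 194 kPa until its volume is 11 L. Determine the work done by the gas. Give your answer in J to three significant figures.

Isobaric: W = P ΔV.
W = (194 kPa)(11 − 22.4 L) = (194)(-11.4) = -2212 J.

W ≈ -2210 J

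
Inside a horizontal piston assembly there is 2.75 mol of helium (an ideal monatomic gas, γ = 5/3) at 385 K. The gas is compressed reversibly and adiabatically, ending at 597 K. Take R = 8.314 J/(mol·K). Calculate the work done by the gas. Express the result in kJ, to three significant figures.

W ≈ -7.27 kJ

Adiabatic ⇒ Q = 0, so W_by = −ΔU = nCᵥ(T₁ − T₂).
Cᵥ = 3R/2 = 12.47 J/(mol·K).
W = (2.75)(12.47)(385 − 597) = -7271 J.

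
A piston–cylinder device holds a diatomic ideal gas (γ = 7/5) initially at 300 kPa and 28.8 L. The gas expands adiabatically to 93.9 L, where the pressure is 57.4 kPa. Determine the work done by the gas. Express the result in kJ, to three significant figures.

Adiabatic: W = (P₁V₁ − P₂V₂)/(γ − 1) with γ = 7/5.
P₁V₁ = 8640 J, P₂V₂ = 5390 J.
W = (8640 − 5390) / 0.4 = 8125 J.

W ≈ 8.13 kJ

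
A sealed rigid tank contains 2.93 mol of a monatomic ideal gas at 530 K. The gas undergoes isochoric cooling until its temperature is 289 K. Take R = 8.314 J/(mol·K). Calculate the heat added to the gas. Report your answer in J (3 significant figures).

Q ≈ -8810 J

Constant volume ⇒ W = 0, so Q = ΔU = nCᵥΔT with Cᵥ = 3R/2 = 12.47 J/(mol·K).
ΔU = (2.93)(12.47)(289 − 530) = -8806 J.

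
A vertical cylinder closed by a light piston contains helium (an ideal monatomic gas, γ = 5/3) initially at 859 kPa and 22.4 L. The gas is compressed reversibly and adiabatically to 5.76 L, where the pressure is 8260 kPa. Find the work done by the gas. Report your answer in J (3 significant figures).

Adiabatic: W = (P₁V₁ − P₂V₂)/(γ − 1) with γ = 5/3.
P₁V₁ = 19242 J, P₂V₂ = 47578 J.
W = (19242 − 47578) / 0.6667 = -42504 J.

W ≈ -42500 J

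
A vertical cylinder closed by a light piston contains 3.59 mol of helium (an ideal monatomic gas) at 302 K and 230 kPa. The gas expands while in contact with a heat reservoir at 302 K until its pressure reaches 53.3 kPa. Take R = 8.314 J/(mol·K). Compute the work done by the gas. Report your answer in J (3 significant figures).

Isothermal process: W = nRT ln(V₂/V₁) = nRT ln(P₁/P₂).
W = (3.59)(8.314)(302) × ln(230/53.3)
  = 9014 × ln(4.315) = 9014 × 1.462
W_by_gas = 13180 J.

W ≈ 13200 J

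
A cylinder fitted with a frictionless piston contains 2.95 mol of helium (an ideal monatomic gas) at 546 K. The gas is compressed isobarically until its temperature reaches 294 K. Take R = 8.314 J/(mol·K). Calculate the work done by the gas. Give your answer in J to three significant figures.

Isobaric: W = P ΔV = nR ΔT.
W = (2.95)(8.314)(294 − 546) = -6181 J.

W ≈ -6180 J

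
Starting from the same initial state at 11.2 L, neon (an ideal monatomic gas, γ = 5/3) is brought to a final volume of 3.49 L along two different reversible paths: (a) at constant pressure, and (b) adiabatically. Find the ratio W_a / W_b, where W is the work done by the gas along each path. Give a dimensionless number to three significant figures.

W_a / W_b ≈ 0.390

Path (a) isobaric: W = P₁(V₂ − V₁) → W_a/(P₁V₁) = -0.6884.
Path (b) adiabatic: W = P₁V₁(1 − (V₁/V₂)^(γ−1))/(γ−1) → W_b/(P₁V₁) = -1.764.
W_a / W_b = -0.6884 / -1.764 = 0.3904.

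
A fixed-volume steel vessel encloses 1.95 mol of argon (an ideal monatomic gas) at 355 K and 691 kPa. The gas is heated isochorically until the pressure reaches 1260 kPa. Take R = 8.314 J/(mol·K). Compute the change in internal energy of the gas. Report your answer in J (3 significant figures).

Constant volume ⇒ W = 0, so Q = ΔU = nCᵥΔT with Cᵥ = 3R/2 = 12.47 J/(mol·K).
At constant V, T₂/T₁ = P₂/P₁ ⇒ ΔT = T₁(P₂/P₁ − 1) = 355·(1260/691 − 1) = 292.3 K.
ΔU = (1.95)(12.47)(292.3) = 7109 J.

ΔU ≈ 7110 J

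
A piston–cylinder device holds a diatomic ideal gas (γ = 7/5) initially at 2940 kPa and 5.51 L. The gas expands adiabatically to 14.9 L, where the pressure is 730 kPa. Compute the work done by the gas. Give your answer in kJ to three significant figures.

Adiabatic: W = (P₁V₁ − P₂V₂)/(γ − 1) with γ = 7/5.
P₁V₁ = 16199 J, P₂V₂ = 10877 J.
W = (16199 − 10877) / 0.4 = 13306 J.

W ≈ 13.3 kJ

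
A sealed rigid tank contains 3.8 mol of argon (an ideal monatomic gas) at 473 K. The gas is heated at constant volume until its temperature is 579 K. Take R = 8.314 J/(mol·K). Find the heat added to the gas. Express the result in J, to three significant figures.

Constant volume ⇒ W = 0, so Q = ΔU = nCᵥΔT with Cᵥ = 3R/2 = 12.47 J/(mol·K).
ΔU = (3.8)(12.47)(579 − 473) = 5023 J.

Q ≈ 5020 J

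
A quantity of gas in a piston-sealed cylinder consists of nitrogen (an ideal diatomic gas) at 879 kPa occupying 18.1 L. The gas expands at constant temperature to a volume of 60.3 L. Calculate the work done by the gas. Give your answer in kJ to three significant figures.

W ≈ 19.1 kJ

Isothermal: W = nRT ln(V₂/V₁) = P₁V₁ ln(V₂/V₁).
P₁V₁ = (879 kPa)(18.1 L) = 15910 J.
W = 15910 × ln(60.3/18.1) = 15910 × 1.203
W_by_gas = 19146 J.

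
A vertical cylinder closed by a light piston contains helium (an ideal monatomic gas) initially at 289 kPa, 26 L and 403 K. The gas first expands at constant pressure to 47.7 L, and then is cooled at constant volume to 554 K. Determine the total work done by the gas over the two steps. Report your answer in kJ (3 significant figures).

Step 1 (isobaric): W = PΔV = (289 kPa)(47.7 − 26 L) = 6271 J.
Step 2 (isochoric): W = 0 (constant volume).
W_total = 6271 + 0 = 6271 J.

W_total ≈ 6.27 kJ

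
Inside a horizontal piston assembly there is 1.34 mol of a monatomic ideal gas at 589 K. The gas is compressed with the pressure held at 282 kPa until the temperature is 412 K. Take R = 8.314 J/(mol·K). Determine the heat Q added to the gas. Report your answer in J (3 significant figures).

Isobaric: W = nRΔT = (1.34)(8.314)(-177) = -1972 J.
ΔU = nCᵥΔT with Cᵥ = 3R/2: ΔU = (1.34)(12.47)(-177) = -2958 J.
Q = ΔU + W = -2958 − 1972 = -4930 J.

Q ≈ -4930 J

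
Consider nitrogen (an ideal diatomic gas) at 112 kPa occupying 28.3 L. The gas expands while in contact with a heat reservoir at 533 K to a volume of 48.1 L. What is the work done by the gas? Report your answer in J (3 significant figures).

W ≈ 1680 J

Isothermal: W = nRT ln(V₂/V₁) = P₁V₁ ln(V₂/V₁).
P₁V₁ = (112 kPa)(28.3 L) = 3170 J.
W = 3170 × ln(48.1/28.3) = 3170 × 0.5304
W_by_gas = 1681 J.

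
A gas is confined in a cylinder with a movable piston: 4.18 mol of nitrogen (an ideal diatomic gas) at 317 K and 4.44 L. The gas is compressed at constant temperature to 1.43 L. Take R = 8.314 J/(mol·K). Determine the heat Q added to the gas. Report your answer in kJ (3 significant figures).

Q ≈ -12.5 kJ

Isothermal ⇒ ΔU = 0, so Q = W = nRT ln(V₂/V₁).
Q = (4.18)(8.314)(317) ln(1.43/4.44) = 11017 × -1.133 = -12482 J.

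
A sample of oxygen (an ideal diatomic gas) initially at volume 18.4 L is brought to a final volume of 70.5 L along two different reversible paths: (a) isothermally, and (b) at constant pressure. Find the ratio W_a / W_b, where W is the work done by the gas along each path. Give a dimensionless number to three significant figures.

W_a / W_b ≈ 0.474

Path (a) isothermal: W = P₁V₁ ln(V₂/V₁) → W_a/(P₁V₁) = 1.343.
Path (b) isobaric: W = P₁(V₂ − V₁) → W_b/(P₁V₁) = 2.832.
W_a / W_b = 1.343 / 2.832 = 0.4744.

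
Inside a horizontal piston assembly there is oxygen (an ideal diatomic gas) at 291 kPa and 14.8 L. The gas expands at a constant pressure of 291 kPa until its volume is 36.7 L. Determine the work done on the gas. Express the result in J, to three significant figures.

Isobaric: W = P ΔV.
W = (291 kPa)(36.7 − 14.8 L) = (291)(21.9) = 6373 J.
Work on gas = −W_by = -6373 J.

W ≈ -6370 J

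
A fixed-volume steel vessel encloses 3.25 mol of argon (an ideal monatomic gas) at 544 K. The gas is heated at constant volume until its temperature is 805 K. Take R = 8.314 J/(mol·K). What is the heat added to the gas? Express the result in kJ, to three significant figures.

Q ≈ 10.6 kJ

Constant volume ⇒ W = 0, so Q = ΔU = nCᵥΔT with Cᵥ = 3R/2 = 12.47 J/(mol·K).
ΔU = (3.25)(12.47)(805 − 544) = 10579 J.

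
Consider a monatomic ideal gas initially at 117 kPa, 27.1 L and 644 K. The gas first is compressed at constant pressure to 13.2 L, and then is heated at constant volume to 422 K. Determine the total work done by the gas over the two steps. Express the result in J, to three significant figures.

W_total ≈ -1630 J

Step 1 (isobaric): W = PΔV = (117 kPa)(13.2 − 27.1 L) = -1626 J.
Step 2 (isochoric): W = 0 (constant volume).
W_total = -1626 + 0 = -1626 J.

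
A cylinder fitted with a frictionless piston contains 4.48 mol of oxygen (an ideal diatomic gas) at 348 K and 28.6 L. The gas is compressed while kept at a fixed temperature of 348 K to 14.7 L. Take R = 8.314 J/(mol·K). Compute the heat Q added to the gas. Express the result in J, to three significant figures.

Q ≈ -8630 J

Isothermal ⇒ ΔU = 0, so Q = W = nRT ln(V₂/V₁).
Q = (4.48)(8.314)(348) ln(14.7/28.6) = 12962 × -0.6656 = -8627 J.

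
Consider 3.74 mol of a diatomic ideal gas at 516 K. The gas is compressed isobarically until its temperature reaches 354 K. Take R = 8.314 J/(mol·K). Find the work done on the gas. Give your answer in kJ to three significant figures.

W ≈ 5.04 kJ

Isobaric: W = P ΔV = nR ΔT.
W = (3.74)(8.314)(354 − 516) = -5037 J.
Work on gas = −W_by = 5037 J.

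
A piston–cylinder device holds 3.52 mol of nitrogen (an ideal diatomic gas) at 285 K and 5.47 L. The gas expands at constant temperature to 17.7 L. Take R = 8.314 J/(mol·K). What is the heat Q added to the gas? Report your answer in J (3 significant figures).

Q ≈ 9790 J

Isothermal ⇒ ΔU = 0, so Q = W = nRT ln(V₂/V₁).
Q = (3.52)(8.314)(285) ln(17.7/5.47) = 8341 × 1.174 = 9794 J.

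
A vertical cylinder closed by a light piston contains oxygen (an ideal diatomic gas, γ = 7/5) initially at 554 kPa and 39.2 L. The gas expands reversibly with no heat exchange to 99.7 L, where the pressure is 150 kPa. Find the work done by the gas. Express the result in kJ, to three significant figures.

W ≈ 16.9 kJ

Adiabatic: W = (P₁V₁ − P₂V₂)/(γ − 1) with γ = 7/5.
P₁V₁ = 21717 J, P₂V₂ = 14955 J.
W = (21717 − 14955) / 0.4 = 16905 J.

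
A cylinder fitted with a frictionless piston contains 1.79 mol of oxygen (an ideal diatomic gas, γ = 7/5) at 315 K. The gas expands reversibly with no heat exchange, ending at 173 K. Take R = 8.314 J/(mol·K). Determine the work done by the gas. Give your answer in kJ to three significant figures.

Adiabatic ⇒ Q = 0, so W_by = −ΔU = nCᵥ(T₁ − T₂).
Cᵥ = 5R/2 = 20.79 J/(mol·K).
W = (1.79)(20.79)(315 − 173) = 5283 J.

W ≈ 5.28 kJ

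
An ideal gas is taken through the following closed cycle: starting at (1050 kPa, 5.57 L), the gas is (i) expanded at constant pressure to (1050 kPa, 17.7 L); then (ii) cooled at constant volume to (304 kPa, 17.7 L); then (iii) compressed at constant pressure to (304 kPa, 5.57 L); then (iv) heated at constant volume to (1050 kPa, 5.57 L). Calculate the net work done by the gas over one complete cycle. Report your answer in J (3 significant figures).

W_net ≈ 9050 J

Constant-volume legs do no work.
W(i) = (1050)(17.7 − 5.57) = 12736 J; W(iii) = (304)(5.57 − 17.7) = -3688 J.
W_net = 12736 − 3688 = 9049 J (the clockwise enclosed area).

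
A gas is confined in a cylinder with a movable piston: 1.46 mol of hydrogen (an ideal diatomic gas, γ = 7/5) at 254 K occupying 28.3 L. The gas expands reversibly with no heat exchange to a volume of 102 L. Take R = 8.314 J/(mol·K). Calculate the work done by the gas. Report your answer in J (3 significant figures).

Adiabatic: TV^(γ−1) = const with γ = 7/5.
T₂ = T₁ (V₁/V₂)^(γ−1) = 254 × (28.3/102)^0.4 = 254 × 0.5988 = 152.1 K.
W_by = nCᵥ(T₁ − T₂) = (1.46)(20.79)(254 − 152.1) = 3092 J.

W ≈ 3090 J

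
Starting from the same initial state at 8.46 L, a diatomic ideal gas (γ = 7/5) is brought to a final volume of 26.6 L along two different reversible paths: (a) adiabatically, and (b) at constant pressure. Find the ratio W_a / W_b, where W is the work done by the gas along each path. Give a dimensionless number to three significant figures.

Path (a) adiabatic: W = P₁V₁(1 − (V₁/V₂)^(γ−1))/(γ−1) → W_a/(P₁V₁) = 0.919.
Path (b) isobaric: W = P₁(V₂ − V₁) → W_b/(P₁V₁) = 2.144.
W_a / W_b = 0.919 / 2.144 = 0.4286.

W_a / W_b ≈ 0.429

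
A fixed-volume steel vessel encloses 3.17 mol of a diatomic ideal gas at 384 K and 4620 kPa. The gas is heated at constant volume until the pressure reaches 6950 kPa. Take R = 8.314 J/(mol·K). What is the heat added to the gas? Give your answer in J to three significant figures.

Q ≈ 12800 J

Constant volume ⇒ W = 0, so Q = ΔU = nCᵥΔT with Cᵥ = 5R/2 = 20.79 J/(mol·K).
At constant V, T₂/T₁ = P₂/P₁ ⇒ ΔT = T₁(P₂/P₁ − 1) = 384·(6950/4620 − 1) = 193.7 K.
ΔU = (3.17)(20.79)(193.7) = 12760 J.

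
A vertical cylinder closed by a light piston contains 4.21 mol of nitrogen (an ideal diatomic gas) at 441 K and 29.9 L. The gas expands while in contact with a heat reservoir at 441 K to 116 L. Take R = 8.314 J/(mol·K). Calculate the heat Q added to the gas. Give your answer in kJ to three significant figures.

Q ≈ 20.9 kJ

Isothermal ⇒ ΔU = 0, so Q = W = nRT ln(V₂/V₁).
Q = (4.21)(8.314)(441) ln(116/29.9) = 15436 × 1.356 = 20927 J.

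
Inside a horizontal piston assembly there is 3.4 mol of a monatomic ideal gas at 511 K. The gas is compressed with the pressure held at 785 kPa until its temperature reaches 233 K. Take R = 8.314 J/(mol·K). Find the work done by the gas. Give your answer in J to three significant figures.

Isobaric: W = P ΔV = nR ΔT.
W = (3.4)(8.314)(233 − 511) = -7858 J.

W ≈ -7860 J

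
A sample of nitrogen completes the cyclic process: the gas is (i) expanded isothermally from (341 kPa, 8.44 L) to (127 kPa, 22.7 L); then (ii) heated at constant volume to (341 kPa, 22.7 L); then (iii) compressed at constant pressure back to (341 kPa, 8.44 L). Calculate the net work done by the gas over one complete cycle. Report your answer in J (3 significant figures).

W_net ≈ -2020 J

Leg (i): W = PᵢVᵢ ln(V_f/Vᵢ) = (2878) ln(22.7/8.44) = 2847 J.
Leg (ii): W = 0.
Leg (iii): W = PΔV = (341)(8.44 − 22.7) = -4863 J.
W_net = 2847 − 4863 = -2015 J.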